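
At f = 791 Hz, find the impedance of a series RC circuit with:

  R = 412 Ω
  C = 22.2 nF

Step 1 — Angular frequency: ω = 2π·f = 2π·791 = 4970 rad/s.
Step 2 — Component impedances:
  R: Z = R = 412 Ω
  C: Z = 1/(jωC) = -j/(ω·C) = 0 - j9063 Ω
Step 3 — Series combination: Z_total = R + C = 412 - j9063 Ω = 9073∠-87.4° Ω.

Z = 412 - j9063 Ω = 9073∠-87.4° Ω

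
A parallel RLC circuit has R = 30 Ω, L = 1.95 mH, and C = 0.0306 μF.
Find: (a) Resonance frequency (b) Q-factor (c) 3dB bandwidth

Step 1 — Resonance: ω₀ = 1/√(LC) = 1/√(0.00195·3.06e-08) = 1.295e+05 rad/s.
Step 2 — f₀ = ω₀/(2π) = 2.06e+04 Hz.
Step 3 — Parallel Q: Q = R/(ω₀L) = 30/(1.295e+05·0.00195) = 0.1188.
Step 4 — Bandwidth: Δω = ω₀/Q = 1.089e+06 rad/s; BW = Δω/(2π) = 1.734e+05 Hz.

(a) f₀ = 2.06e+04 Hz  (b) Q = 0.1188  (c) BW = 1.734e+05 Hz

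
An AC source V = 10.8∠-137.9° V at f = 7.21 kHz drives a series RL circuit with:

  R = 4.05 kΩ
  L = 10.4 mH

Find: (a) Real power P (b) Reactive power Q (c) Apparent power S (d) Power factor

Step 1 — Angular frequency: ω = 2π·f = 2π·7210 = 4.53e+04 rad/s.
Step 2 — Component impedances:
  R: Z = R = 4050 Ω
  L: Z = jωL = j·4.53e+04·0.0104 = 0 + j471.1 Ω
Step 3 — Series combination: Z_total = R + L = 4050 + j471.1 Ω = 4077∠6.6° Ω.
Step 4 — Source phasor: V = 10.8∠-137.9° V = -8.013 - j7.241 V.
Step 5 — Current: I = V / Z = -0.002157 - j0.001537 A = 0.002649∠-144.5° A.
Step 6 — Complex power: S = V·I* = 0.02842 + j0.003306 VA.
Step 7 — Real power: P = Re(S) = 0.02842 W.
Step 8 — Reactive power: Q = Im(S) = 0.003306 VAR.
Step 9 — Apparent power: |S| = 0.02861 VA.
Step 10 — Power factor: PF = P/|S| = 0.9933 (lagging).

(a) P = 0.02842 W  (b) Q = 0.003306 VAR  (c) S = 0.02861 VA  (d) PF = 0.9933 (lagging)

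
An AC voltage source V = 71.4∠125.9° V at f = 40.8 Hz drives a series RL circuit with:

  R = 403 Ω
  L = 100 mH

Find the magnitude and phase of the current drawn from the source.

Step 1 — Angular frequency: ω = 2π·f = 2π·40.8 = 256.4 rad/s.
Step 2 — Component impedances:
  R: Z = R = 403 Ω
  L: Z = jωL = j·256.4·0.1 = 0 + j25.64 Ω
Step 3 — Series combination: Z_total = R + L = 403 + j25.64 Ω = 403.8∠3.6° Ω.
Step 4 — Source phasor: V = 71.4∠125.9° V = -41.87 + j57.84 V.
Step 5 — Ohm's law: I = V / Z_total = (-41.87 + j57.84) / (403 + j25.64) = -0.09438 + j0.1495 A.
Step 6 — Convert to polar: |I| = 0.1768 A, ∠I = 122.3°.

I = 0.1768∠122.3° A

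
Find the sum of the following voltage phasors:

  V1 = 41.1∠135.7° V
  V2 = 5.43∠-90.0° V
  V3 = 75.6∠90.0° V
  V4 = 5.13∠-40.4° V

Step 1 — Convert each phasor to rectangular form:
  V1 = 41.1·(cos(135.7°) + j·sin(135.7°)) = -29.41 + j28.7 V
  V2 = 5.43·(cos(-90.0°) + j·sin(-90.0°)) = 0 - j5.43 V
  V3 = 75.6·(cos(90.0°) + j·sin(90.0°)) = 0 + j75.6 V
  V4 = 5.13·(cos(-40.4°) + j·sin(-40.4°)) = 3.907 - j3.325 V
Step 2 — Sum components: V_total = -25.51 + j95.55 V.
Step 3 — Convert to polar: |V_total| = 98.9 V, ∠V_total = 104.9°.

V_total = 98.9∠104.9° V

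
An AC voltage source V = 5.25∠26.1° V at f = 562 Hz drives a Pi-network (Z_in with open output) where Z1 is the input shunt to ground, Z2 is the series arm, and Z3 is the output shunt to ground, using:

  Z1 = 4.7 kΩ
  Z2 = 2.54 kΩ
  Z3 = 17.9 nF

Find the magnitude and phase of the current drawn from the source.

Step 1 — Angular frequency: ω = 2π·f = 2π·562 = 3531 rad/s.
Step 2 — Component impedances:
  Z1: Z = R = 4700 Ω
  Z2: Z = R = 2540 Ω
  Z3: Z = 1/(jωC) = -j/(ω·C) = 0 - j1.582e+04 Ω
Step 3 — With open output, the series arm Z2 and the output shunt Z3 appear in series to ground: Z2 + Z3 = 2540 - j1.582e+04 Ω.
Step 4 — Parallel with input shunt Z1: Z_in = Z1 || (Z2 + Z3) = 4172 - j1154 Ω = 4328∠-15.5° Ω.
Step 5 — Source phasor: V = 5.25∠26.1° V = 4.715 + j2.31 V.
Step 6 — Ohm's law: I = V / Z_total = (4.715 + j2.31) / (4172 - j1154) = 0.0009074 + j0.0008048 A.
Step 7 — Convert to polar: |I| = 0.001213 A, ∠I = 41.6°.

I = 0.001213∠41.6° A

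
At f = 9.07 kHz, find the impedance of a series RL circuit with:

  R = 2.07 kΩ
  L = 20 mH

Step 1 — Angular frequency: ω = 2π·f = 2π·9070 = 5.699e+04 rad/s.
Step 2 — Component impedances:
  R: Z = R = 2070 Ω
  L: Z = jωL = j·5.699e+04·0.02 = 0 + j1140 Ω
Step 3 — Series combination: Z_total = R + L = 2070 + j1140 Ω = 2363∠28.8° Ω.

Z = 2070 + j1140 Ω = 2363∠28.8° Ω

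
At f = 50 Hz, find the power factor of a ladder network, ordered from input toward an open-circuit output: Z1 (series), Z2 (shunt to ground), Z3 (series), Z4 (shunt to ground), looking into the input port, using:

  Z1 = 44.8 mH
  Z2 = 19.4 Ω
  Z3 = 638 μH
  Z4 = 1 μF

Step 1 — Angular frequency: ω = 2π·f = 2π·50 = 314.2 rad/s.
Step 2 — Component impedances:
  Z1: Z = jωL = j·314.2·0.0448 = 0 + j14.07 Ω
  Z2: Z = R = 19.4 Ω
  Z3: Z = jωL = j·314.2·0.000638 = 0 + j0.2004 Ω
  Z4: Z = 1/(jωC) = -j/(ω·C) = 0 - j3183 Ω
Step 3 — Ladder network (open output): work backward from the far end, alternating series and parallel combinations. Z_in = 19.4 + j13.96 Ω = 23.9∠35.7° Ω.
Step 4 — Power factor: PF = cos(φ) = Re(Z)/|Z| = 19.3993/23.8978 = 0.8118.
Step 5 — Type: Im(Z) = 13.96 ⇒ lagging (phase φ = 35.7°).

PF = 0.8118 (lagging, φ = 35.7°)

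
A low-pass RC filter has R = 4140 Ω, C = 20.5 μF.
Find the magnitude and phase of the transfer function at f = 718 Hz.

Step 1 — Angular frequency: ω = 2π·718 = 4511 rad/s.
Step 2 — Transfer function: H(jω) = 1/(1 + jωRC).
Step 3 — Denominator: 1 + jωRC = 1 + j·4511·4140·2.05e-05 = 1 + j382.9.
Step 4 — H = 6.822e-06 - j0.002612.
Step 5 — Magnitude: |H| = 0.002612 (-51.7 dB); phase: φ = -89.9°.

|H| = 0.002612 (-51.7 dB), φ = -89.9°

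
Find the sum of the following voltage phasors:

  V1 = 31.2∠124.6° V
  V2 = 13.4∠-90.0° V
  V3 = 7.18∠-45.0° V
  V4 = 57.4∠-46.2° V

Step 1 — Convert each phasor to rectangular form:
  V1 = 31.2·(cos(124.6°) + j·sin(124.6°)) = -17.72 + j25.68 V
  V2 = 13.4·(cos(-90.0°) + j·sin(-90.0°)) = 0 - j13.4 V
  V3 = 7.18·(cos(-45.0°) + j·sin(-45.0°)) = 5.077 - j5.077 V
  V4 = 57.4·(cos(-46.2°) + j·sin(-46.2°)) = 39.73 - j41.43 V
Step 2 — Sum components: V_total = 27.09 - j34.22 V.
Step 3 — Convert to polar: |V_total| = 43.65 V, ∠V_total = -51.6°.

V_total = 43.65∠-51.6° V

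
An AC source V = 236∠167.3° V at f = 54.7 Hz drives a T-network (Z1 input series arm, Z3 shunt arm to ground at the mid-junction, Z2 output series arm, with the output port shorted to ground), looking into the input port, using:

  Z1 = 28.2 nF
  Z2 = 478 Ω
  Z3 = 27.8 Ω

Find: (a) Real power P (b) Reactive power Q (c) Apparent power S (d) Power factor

Step 1 — Angular frequency: ω = 2π·f = 2π·54.7 = 343.7 rad/s.
Step 2 — Component impedances:
  Z1: Z = 1/(jωC) = -j/(ω·C) = 0 - j1.032e+05 Ω
  Z2: Z = R = 478 Ω
  Z3: Z = R = 27.8 Ω
Step 3 — With the output port shorted to ground, the output series arm Z2 runs from the junction to ground; the shunt arm Z3 also runs from the junction to ground. They appear in parallel: Z3 || Z2 = 26.27 Ω.
Step 4 — Series with input arm Z1: Z_in = Z1 + (Z3 || Z2) = 26.27 - j1.032e+05 Ω = 1.032e+05∠-90.0° Ω.
Step 5 — Source phasor: V = 236∠167.3° V = -230.2 + j51.88 V.
Step 6 — Current: I = V / Z = -0.0005034 - j0.002231 A = 0.002287∠-102.7° A.
Step 7 — Complex power: S = V·I* = 0.0001375 - j0.5398 VA.
Step 8 — Real power: P = Re(S) = 0.0001375 W.
Step 9 — Reactive power: Q = Im(S) = -0.5398 VAR.
Step 10 — Apparent power: |S| = 0.5398 VA.
Step 11 — Power factor: PF = P/|S| = 0.0002546 (leading).

(a) P = 0.0001375 W  (b) Q = -0.5398 VAR  (c) S = 0.5398 VA  (d) PF = 0.0002546 (leading)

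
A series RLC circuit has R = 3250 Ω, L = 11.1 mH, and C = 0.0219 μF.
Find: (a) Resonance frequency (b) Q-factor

Step 1 — Resonance condition Im(Z)=0 gives ω₀ = 1/√(LC).
Step 2 — ω₀ = 1/√(0.0111·2.19e-08) = 6.414e+04 rad/s.
Step 3 — f₀ = ω₀/(2π) = 1.021e+04 Hz.
Step 4 — Series Q: Q = ω₀L/R = 6.414e+04·0.0111/3250 = 0.2191.

(a) f₀ = 1.021e+04 Hz  (b) Q = 0.2191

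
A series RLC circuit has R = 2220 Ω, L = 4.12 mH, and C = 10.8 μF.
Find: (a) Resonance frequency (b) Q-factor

Step 1 — Resonance condition Im(Z)=0 gives ω₀ = 1/√(LC).
Step 2 — ω₀ = 1/√(0.00412·1.08e-05) = 4741 rad/s.
Step 3 — f₀ = ω₀/(2π) = 754.5 Hz.
Step 4 — Series Q: Q = ω₀L/R = 4741·0.00412/2220 = 0.008798.

(a) f₀ = 754.5 Hz  (b) Q = 0.008798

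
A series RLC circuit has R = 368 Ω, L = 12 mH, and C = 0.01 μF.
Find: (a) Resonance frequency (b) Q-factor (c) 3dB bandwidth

Step 1 — Resonance: ω₀ = 1/√(LC) = 1/√(0.012·1e-08) = 9.129e+04 rad/s.
Step 2 — f₀ = ω₀/(2π) = 1.453e+04 Hz.
Step 3 — Series Q: Q = ω₀L/R = 9.129e+04·0.012/368 = 2.977.
Step 4 — Bandwidth: Δω = ω₀/Q = 3.067e+04 rad/s; BW = Δω/(2π) = 4881 Hz.

(a) f₀ = 1.453e+04 Hz  (b) Q = 2.977  (c) BW = 4881 Hz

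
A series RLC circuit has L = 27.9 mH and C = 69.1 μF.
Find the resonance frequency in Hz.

Step 1 — Resonance condition Im(Z)=0 gives ω₀ = 1/√(LC).
Step 2 — ω₀ = 1/√(0.0279·6.91e-05) = 720.2 rad/s.
Step 3 — f₀ = ω₀/(2π) = 114.6 Hz.

f₀ = 114.6 Hz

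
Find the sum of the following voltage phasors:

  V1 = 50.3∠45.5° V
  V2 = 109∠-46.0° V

Step 1 — Convert each phasor to rectangular form:
  V1 = 50.3·(cos(45.5°) + j·sin(45.5°)) = 35.26 + j35.88 V
  V2 = 109·(cos(-46.0°) + j·sin(-46.0°)) = 75.72 - j78.41 V
Step 2 — Sum components: V_total = 111 - j42.53 V.
Step 3 — Convert to polar: |V_total| = 118.8 V, ∠V_total = -21.0°.

V_total = 118.8∠-21.0° V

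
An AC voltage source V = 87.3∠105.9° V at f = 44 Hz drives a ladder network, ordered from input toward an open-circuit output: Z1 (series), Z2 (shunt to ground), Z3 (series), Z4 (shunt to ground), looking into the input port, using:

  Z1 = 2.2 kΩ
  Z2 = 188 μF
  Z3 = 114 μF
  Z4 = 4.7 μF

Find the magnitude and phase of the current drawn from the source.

Step 1 — Angular frequency: ω = 2π·f = 2π·44 = 276.5 rad/s.
Step 2 — Component impedances:
  Z1: Z = R = 2200 Ω
  Z2: Z = 1/(jωC) = -j/(ω·C) = 0 - j19.24 Ω
  Z3: Z = 1/(jωC) = -j/(ω·C) = 0 - j31.73 Ω
  Z4: Z = 1/(jωC) = -j/(ω·C) = 0 - j769.6 Ω
Step 3 — Ladder network (open output): work backward from the far end, alternating series and parallel combinations. Z_in = 2200 - j18.79 Ω = 2200∠-0.5° Ω.
Step 4 — Source phasor: V = 87.3∠105.9° V = -23.92 + j83.96 V.
Step 5 — Ohm's law: I = V / Z_total = (-23.92 + j83.96) / (2200 - j18.79) = -0.0112 + j0.03807 A.
Step 6 — Convert to polar: |I| = 0.03968 A, ∠I = 106.4°.

I = 0.03968∠106.4° A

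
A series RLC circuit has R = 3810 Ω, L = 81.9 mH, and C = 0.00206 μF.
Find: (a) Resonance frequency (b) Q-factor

Step 1 — Resonance condition Im(Z)=0 gives ω₀ = 1/√(LC).
Step 2 — ω₀ = 1/√(0.0819·2.06e-09) = 7.699e+04 rad/s.
Step 3 — f₀ = ω₀/(2π) = 1.225e+04 Hz.
Step 4 — Series Q: Q = ω₀L/R = 7.699e+04·0.0819/3810 = 1.655.

(a) f₀ = 1.225e+04 Hz  (b) Q = 1.655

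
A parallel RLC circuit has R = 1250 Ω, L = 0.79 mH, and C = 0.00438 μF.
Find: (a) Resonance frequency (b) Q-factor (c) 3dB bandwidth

Step 1 — Resonance: ω₀ = 1/√(LC) = 1/√(0.00079·4.38e-09) = 5.376e+05 rad/s.
Step 2 — f₀ = ω₀/(2π) = 8.556e+04 Hz.
Step 3 — Parallel Q: Q = R/(ω₀L) = 1250/(5.376e+05·0.00079) = 2.943.
Step 4 — Bandwidth: Δω = ω₀/Q = 1.826e+05 rad/s; BW = Δω/(2π) = 2.907e+04 Hz.

(a) f₀ = 8.556e+04 Hz  (b) Q = 2.943  (c) BW = 2.907e+04 Hz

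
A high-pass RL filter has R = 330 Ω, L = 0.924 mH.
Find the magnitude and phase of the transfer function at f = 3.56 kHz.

Step 1 — Angular frequency: ω = 2π·3560 = 2.237e+04 rad/s.
Step 2 — Transfer function: H(jω) = jωL/(R + jωL).
Step 3 — Numerator jωL = j·20.67; denominator R + jωL = 330 + j20.67.
Step 4 — H = 0.003907 + j0.06239.
Step 5 — Magnitude: |H| = 0.06251 (-24.1 dB); phase: φ = 86.4°.

|H| = 0.06251 (-24.1 dB), φ = 86.4°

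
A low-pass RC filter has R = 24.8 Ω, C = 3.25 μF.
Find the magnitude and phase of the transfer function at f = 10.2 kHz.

Step 1 — Angular frequency: ω = 2π·1.02e+04 = 6.409e+04 rad/s.
Step 2 — Transfer function: H(jω) = 1/(1 + jωRC).
Step 3 — Denominator: 1 + jωRC = 1 + j·6.409e+04·24.8·3.25e-06 = 1 + j5.166.
Step 4 — H = 0.03612 - j0.1866.
Step 5 — Magnitude: |H| = 0.1901 (-14.4 dB); phase: φ = -79.0°.

|H| = 0.1901 (-14.4 dB), φ = -79.0°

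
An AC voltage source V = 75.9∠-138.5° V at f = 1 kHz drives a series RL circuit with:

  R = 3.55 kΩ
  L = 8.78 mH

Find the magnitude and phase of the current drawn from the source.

Step 1 — Angular frequency: ω = 2π·f = 2π·1000 = 6283 rad/s.
Step 2 — Component impedances:
  R: Z = R = 3550 Ω
  L: Z = jωL = j·6283·0.00878 = 0 + j55.17 Ω
Step 3 — Series combination: Z_total = R + L = 3550 + j55.17 Ω = 3550∠0.9° Ω.
Step 4 — Source phasor: V = 75.9∠-138.5° V = -56.85 - j50.29 V.
Step 5 — Ohm's law: I = V / Z_total = (-56.85 - j50.29) / (3550 + j55.17) = -0.01623 - j0.01391 A.
Step 6 — Convert to polar: |I| = 0.02138 A, ∠I = -139.4°.

I = 0.02138∠-139.4° A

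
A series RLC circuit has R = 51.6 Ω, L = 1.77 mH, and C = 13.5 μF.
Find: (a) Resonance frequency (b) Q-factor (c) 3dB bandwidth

Step 1 — Resonance condition Im(Z)=0 gives ω₀ = 1/√(LC).
Step 2 — ω₀ = 1/√(0.00177·1.35e-05) = 6469 rad/s.
Step 3 — f₀ = ω₀/(2π) = 1030 Hz.
Step 4 — Series Q: Q = ω₀L/R = 6469·0.00177/51.6 = 0.2219.
Step 5 — 3dB bandwidth: Δω = ω₀/Q = 2.915e+04 rad/s; BW = Δω/(2π) = 4640 Hz.

(a) f₀ = 1030 Hz  (b) Q = 0.2219  (c) BW = 4640 Hz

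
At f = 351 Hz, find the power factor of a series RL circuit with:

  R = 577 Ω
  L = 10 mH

Step 1 — Angular frequency: ω = 2π·f = 2π·351 = 2205 rad/s.
Step 2 — Component impedances:
  R: Z = R = 577 Ω
  L: Z = jωL = j·2205·0.01 = 0 + j22.05 Ω
Step 3 — Series combination: Z_total = R + L = 577 + j22.05 Ω = 577.4∠2.2° Ω.
Step 4 — Power factor: PF = cos(φ) = Re(Z)/|Z| = 577/577.4 = 0.9993.
Step 5 — Type: Im(Z) = 22.05 ⇒ lagging (phase φ = 2.2°).

PF = 0.9993 (lagging, φ = 2.2°)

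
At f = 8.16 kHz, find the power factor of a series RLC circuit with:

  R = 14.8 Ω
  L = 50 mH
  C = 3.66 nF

Step 1 — Angular frequency: ω = 2π·f = 2π·8160 = 5.127e+04 rad/s.
Step 2 — Component impedances:
  R: Z = R = 14.8 Ω
  L: Z = jωL = j·5.127e+04·0.05 = 0 + j2564 Ω
  C: Z = 1/(jωC) = -j/(ω·C) = 0 - j5329 Ω
Step 3 — Series combination: Z_total = R + L + C = 14.8 - j2765 Ω = 2766∠-89.7° Ω.
Step 4 — Power factor: PF = cos(φ) = Re(Z)/|Z| = 14.8/2765.5 = 0.005352.
Step 5 — Type: Im(Z) = -2765 ⇒ leading (phase φ = -89.7°).

PF = 0.005352 (leading, φ = -89.7°)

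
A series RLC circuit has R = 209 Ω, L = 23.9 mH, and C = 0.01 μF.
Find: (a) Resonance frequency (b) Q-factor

Step 1 — Resonance condition Im(Z)=0 gives ω₀ = 1/√(LC).
Step 2 — ω₀ = 1/√(0.0239·1e-08) = 6.468e+04 rad/s.
Step 3 — f₀ = ω₀/(2π) = 1.029e+04 Hz.
Step 4 — Series Q: Q = ω₀L/R = 6.468e+04·0.0239/209 = 7.397.

(a) f₀ = 1.029e+04 Hz  (b) Q = 7.397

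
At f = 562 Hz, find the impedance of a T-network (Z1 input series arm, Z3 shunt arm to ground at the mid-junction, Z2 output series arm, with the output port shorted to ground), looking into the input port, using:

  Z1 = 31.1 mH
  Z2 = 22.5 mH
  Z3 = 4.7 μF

Step 1 — Angular frequency: ω = 2π·f = 2π·562 = 3531 rad/s.
Step 2 — Component impedances:
  Z1: Z = jωL = j·3531·0.0311 = 0 + j109.8 Ω
  Z2: Z = jωL = j·3531·0.0225 = 0 + j79.45 Ω
  Z3: Z = 1/(jωC) = -j/(ω·C) = 0 - j60.25 Ω
Step 3 — With the output port shorted to ground, the output series arm Z2 runs from the junction to ground; the shunt arm Z3 also runs from the junction to ground. They appear in parallel: Z3 || Z2 = 0 - j249.4 Ω.
Step 4 — Series with input arm Z1: Z_in = Z1 + (Z3 || Z2) = 0 - j139.6 Ω = 139.6∠-90.0° Ω.

Z = 0 - j139.6 Ω = 139.6∠-90.0° Ω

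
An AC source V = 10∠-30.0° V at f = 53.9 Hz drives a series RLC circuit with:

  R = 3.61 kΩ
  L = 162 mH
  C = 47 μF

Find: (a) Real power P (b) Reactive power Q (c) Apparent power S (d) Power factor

Step 1 — Angular frequency: ω = 2π·f = 2π·53.9 = 338.7 rad/s.
Step 2 — Component impedances:
  R: Z = R = 3610 Ω
  L: Z = jωL = j·338.7·0.162 = 0 + j54.86 Ω
  C: Z = 1/(jωC) = -j/(ω·C) = 0 - j62.83 Ω
Step 3 — Series combination: Z_total = R + L + C = 3610 - j7.962 Ω = 3610∠-0.1° Ω.
Step 4 — Source phasor: V = 10∠-30.0° V = 8.66 - j5 V.
Step 5 — Current: I = V / Z = 0.002402 - j0.00138 A = 0.00277∠-29.9° A.
Step 6 — Complex power: S = V·I* = 0.0277 - j6.109e-05 VA.
Step 7 — Real power: P = Re(S) = 0.0277 W.
Step 8 — Reactive power: Q = Im(S) = -6.109e-05 VAR.
Step 9 — Apparent power: |S| = 0.0277 VA.
Step 10 — Power factor: PF = P/|S| = 1 (leading).

(a) P = 0.0277 W  (b) Q = -6.109e-05 VAR  (c) S = 0.0277 VA  (d) PF = 1 (leading)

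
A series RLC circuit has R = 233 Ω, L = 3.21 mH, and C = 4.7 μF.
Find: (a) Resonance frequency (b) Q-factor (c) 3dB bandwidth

Step 1 — Resonance: ω₀ = 1/√(LC) = 1/√(0.00321·4.7e-06) = 8141 rad/s.
Step 2 — f₀ = ω₀/(2π) = 1296 Hz.
Step 3 — Series Q: Q = ω₀L/R = 8141·0.00321/233 = 0.1122.
Step 4 — Bandwidth: Δω = ω₀/Q = 7.259e+04 rad/s; BW = Δω/(2π) = 1.155e+04 Hz.

(a) f₀ = 1296 Hz  (b) Q = 0.1122  (c) BW = 1.155e+04 Hz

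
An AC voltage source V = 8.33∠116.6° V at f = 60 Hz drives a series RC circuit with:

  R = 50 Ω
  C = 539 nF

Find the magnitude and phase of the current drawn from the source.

Step 1 — Angular frequency: ω = 2π·f = 2π·60 = 377 rad/s.
Step 2 — Component impedances:
  R: Z = R = 50 Ω
  C: Z = 1/(jωC) = -j/(ω·C) = 0 - j4921 Ω
Step 3 — Series combination: Z_total = R + C = 50 - j4921 Ω = 4922∠-89.4° Ω.
Step 4 — Source phasor: V = 8.33∠116.6° V = -3.73 + j7.448 V.
Step 5 — Ohm's law: I = V / Z_total = (-3.73 + j7.448) / (50 - j4921) = -0.001521 - j0.0007424 A.
Step 6 — Convert to polar: |I| = 0.001693 A, ∠I = -154.0°.

I = 0.001693∠-154.0° A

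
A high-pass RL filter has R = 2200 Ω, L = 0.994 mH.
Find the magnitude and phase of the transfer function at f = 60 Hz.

Step 1 — Angular frequency: ω = 2π·60 = 377 rad/s.
Step 2 — Transfer function: H(jω) = jωL/(R + jωL).
Step 3 — Numerator jωL = j·0.3747; denominator R + jωL = 2200 + j0.3747.
Step 4 — H = 2.901e-08 + j0.0001703.
Step 5 — Magnitude: |H| = 0.0001703 (-75.4 dB); phase: φ = 90.0°.

|H| = 0.0001703 (-75.4 dB), φ = 90.0°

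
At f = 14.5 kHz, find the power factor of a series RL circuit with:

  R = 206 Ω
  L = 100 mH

Step 1 — Angular frequency: ω = 2π·f = 2π·1.45e+04 = 9.111e+04 rad/s.
Step 2 — Component impedances:
  R: Z = R = 206 Ω
  L: Z = jωL = j·9.111e+04·0.1 = 0 + j9111 Ω
Step 3 — Series combination: Z_total = R + L = 206 + j9111 Ω = 9113∠88.7° Ω.
Step 4 — Power factor: PF = cos(φ) = Re(Z)/|Z| = 206/9113 = 0.02261.
Step 5 — Type: Im(Z) = 9111 ⇒ lagging (phase φ = 88.7°).

PF = 0.02261 (lagging, φ = 88.7°)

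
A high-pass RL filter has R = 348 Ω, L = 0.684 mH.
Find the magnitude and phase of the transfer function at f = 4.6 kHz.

Step 1 — Angular frequency: ω = 2π·4600 = 2.89e+04 rad/s.
Step 2 — Transfer function: H(jω) = jωL/(R + jωL).
Step 3 — Numerator jωL = j·19.77; denominator R + jωL = 348 + j19.77.
Step 4 — H = 0.003217 + j0.05663.
Step 5 — Magnitude: |H| = 0.05672 (-24.9 dB); phase: φ = 86.7°.

|H| = 0.05672 (-24.9 dB), φ = 86.7°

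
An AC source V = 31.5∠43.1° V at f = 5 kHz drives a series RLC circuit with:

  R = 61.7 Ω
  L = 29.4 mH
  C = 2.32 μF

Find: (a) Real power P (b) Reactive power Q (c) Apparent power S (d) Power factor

Step 1 — Angular frequency: ω = 2π·f = 2π·5000 = 3.142e+04 rad/s.
Step 2 — Component impedances:
  R: Z = R = 61.7 Ω
  L: Z = jωL = j·3.142e+04·0.0294 = 0 + j923.6 Ω
  C: Z = 1/(jωC) = -j/(ω·C) = 0 - j13.72 Ω
Step 3 — Series combination: Z_total = R + L + C = 61.7 + j909.9 Ω = 912∠86.1° Ω.
Step 4 — Source phasor: V = 31.5∠43.1° V = 23 + j21.52 V.
Step 5 — Current: I = V / Z = 0.02525 - j0.02357 A = 0.03454∠-43.0° A.
Step 6 — Complex power: S = V·I* = 0.07361 + j1.086 VA.
Step 7 — Real power: P = Re(S) = 0.07361 W.
Step 8 — Reactive power: Q = Im(S) = 1.086 VAR.
Step 9 — Apparent power: |S| = 1.088 VA.
Step 10 — Power factor: PF = P/|S| = 0.06765 (lagging).

(a) P = 0.07361 W  (b) Q = 1.086 VAR  (c) S = 1.088 VA  (d) PF = 0.06765 (lagging)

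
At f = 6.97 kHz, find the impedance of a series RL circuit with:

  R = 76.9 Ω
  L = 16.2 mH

Step 1 — Angular frequency: ω = 2π·f = 2π·6970 = 4.379e+04 rad/s.
Step 2 — Component impedances:
  R: Z = R = 76.9 Ω
  L: Z = jωL = j·4.379e+04·0.0162 = 0 + j709.5 Ω
Step 3 — Series combination: Z_total = R + L = 76.9 + j709.5 Ω = 713.6∠83.8° Ω.

Z = 76.9 + j709.5 Ω = 713.6∠83.8° Ω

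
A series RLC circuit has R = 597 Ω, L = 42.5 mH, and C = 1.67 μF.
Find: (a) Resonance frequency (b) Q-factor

Step 1 — Resonance condition Im(Z)=0 gives ω₀ = 1/√(LC).
Step 2 — ω₀ = 1/√(0.0425·1.67e-06) = 3754 rad/s.
Step 3 — f₀ = ω₀/(2π) = 597.4 Hz.
Step 4 — Series Q: Q = ω₀L/R = 3754·0.0425/597 = 0.2672.

(a) f₀ = 597.4 Hz  (b) Q = 0.2672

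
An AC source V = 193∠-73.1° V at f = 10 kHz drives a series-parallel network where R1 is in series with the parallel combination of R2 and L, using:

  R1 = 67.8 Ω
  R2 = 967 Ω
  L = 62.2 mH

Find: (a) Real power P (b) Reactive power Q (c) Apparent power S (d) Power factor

Step 1 — Angular frequency: ω = 2π·f = 2π·1e+04 = 6.283e+04 rad/s.
Step 2 — Component impedances:
  R1: Z = R = 67.8 Ω
  R2: Z = R = 967 Ω
  L: Z = jωL = j·6.283e+04·0.0622 = 0 + j3908 Ω
Step 3 — Parallel branch: R2 || L = 1/(1/R2 + 1/L) = 911.2 + j225.5 Ω.
Step 4 — Series with R1: Z_total = R1 + (R2 || L) = 979 + j225.5 Ω = 1005∠13.0° Ω.
Step 5 — Source phasor: V = 193∠-73.1° V = 56.11 - j184.7 V.
Step 6 — Current: I = V / Z = 0.01317 - j0.1917 A = 0.1921∠-86.1° A.
Step 7 — Complex power: S = V·I* = 36.13 + j8.321 VA.
Step 8 — Real power: P = Re(S) = 36.13 W.
Step 9 — Reactive power: Q = Im(S) = 8.321 VAR.
Step 10 — Apparent power: |S| = 37.08 VA.
Step 11 — Power factor: PF = P/|S| = 0.9745 (lagging).

(a) P = 36.13 W  (b) Q = 8.321 VAR  (c) S = 37.08 VA  (d) PF = 0.9745 (lagging)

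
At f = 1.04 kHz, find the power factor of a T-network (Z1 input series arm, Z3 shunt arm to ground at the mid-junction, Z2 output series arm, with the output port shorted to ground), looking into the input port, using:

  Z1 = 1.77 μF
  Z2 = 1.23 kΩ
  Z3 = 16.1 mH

Step 1 — Angular frequency: ω = 2π·f = 2π·1040 = 6535 rad/s.
Step 2 — Component impedances:
  Z1: Z = 1/(jωC) = -j/(ω·C) = 0 - j86.46 Ω
  Z2: Z = R = 1230 Ω
  Z3: Z = jωL = j·6535·0.0161 = 0 + j105.2 Ω
Step 3 — With the output port shorted to ground, the output series arm Z2 runs from the junction to ground; the shunt arm Z3 also runs from the junction to ground. They appear in parallel: Z3 || Z2 = 8.933 + j104.4 Ω.
Step 4 — Series with input arm Z1: Z_in = Z1 + (Z3 || Z2) = 8.933 + j17.98 Ω = 20.08∠63.6° Ω.
Step 5 — Power factor: PF = cos(φ) = Re(Z)/|Z| = 8.933/20.08 = 0.4449.
Step 6 — Type: Im(Z) = 17.98 ⇒ lagging (phase φ = 63.6°).

PF = 0.4449 (lagging, φ = 63.6°)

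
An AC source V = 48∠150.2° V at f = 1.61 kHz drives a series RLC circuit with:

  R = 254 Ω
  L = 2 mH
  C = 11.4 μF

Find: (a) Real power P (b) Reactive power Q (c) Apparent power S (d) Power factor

Step 1 — Angular frequency: ω = 2π·f = 2π·1610 = 1.012e+04 rad/s.
Step 2 — Component impedances:
  R: Z = R = 254 Ω
  L: Z = jωL = j·1.012e+04·0.002 = 0 + j20.23 Ω
  C: Z = 1/(jωC) = -j/(ω·C) = 0 - j8.671 Ω
Step 3 — Series combination: Z_total = R + L + C = 254 + j11.56 Ω = 254.3∠2.6° Ω.
Step 4 — Source phasor: V = 48∠150.2° V = -41.65 + j23.85 V.
Step 5 — Current: I = V / Z = -0.1594 + j0.1012 A = 0.1888∠147.6° A.
Step 6 — Complex power: S = V·I* = 9.052 + j0.412 VA.
Step 7 — Real power: P = Re(S) = 9.052 W.
Step 8 — Reactive power: Q = Im(S) = 0.412 VAR.
Step 9 — Apparent power: |S| = 9.061 VA.
Step 10 — Power factor: PF = P/|S| = 0.999 (lagging).

(a) P = 9.052 W  (b) Q = 0.412 VAR  (c) S = 9.061 VA  (d) PF = 0.999 (lagging)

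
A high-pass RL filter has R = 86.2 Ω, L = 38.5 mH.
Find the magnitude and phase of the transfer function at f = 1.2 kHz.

Step 1 — Angular frequency: ω = 2π·1200 = 7540 rad/s.
Step 2 — Transfer function: H(jω) = jωL/(R + jωL).
Step 3 — Numerator jωL = j·290.3; denominator R + jωL = 86.2 + j290.3.
Step 4 — H = 0.919 + j0.2729.
Step 5 — Magnitude: |H| = 0.9586 (-0.4 dB); phase: φ = 16.5°.

|H| = 0.9586 (-0.4 dB), φ = 16.5°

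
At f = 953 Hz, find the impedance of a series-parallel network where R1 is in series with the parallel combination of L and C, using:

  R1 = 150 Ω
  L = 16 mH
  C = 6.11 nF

Step 1 — Angular frequency: ω = 2π·f = 2π·953 = 5988 rad/s.
Step 2 — Component impedances:
  R1: Z = R = 150 Ω
  L: Z = jωL = j·5988·0.016 = 0 + j95.81 Ω
  C: Z = 1/(jωC) = -j/(ω·C) = 0 - j2.733e+04 Ω
Step 3 — Parallel branch: L || C = 1/(1/L + 1/C) = 0 + j96.14 Ω.
Step 4 — Series with R1: Z_total = R1 + (L || C) = 150 + j96.14 Ω = 178.2∠32.7° Ω.

Z = 150 + j96.14 Ω = 178.2∠32.7° Ω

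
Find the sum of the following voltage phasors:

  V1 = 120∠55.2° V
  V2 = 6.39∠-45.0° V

Step 1 — Convert each phasor to rectangular form:
  V1 = 120·(cos(55.2°) + j·sin(55.2°)) = 68.49 + j98.54 V
  V2 = 6.39·(cos(-45.0°) + j·sin(-45.0°)) = 4.518 - j4.518 V
Step 2 — Sum components: V_total = 73 + j94.02 V.
Step 3 — Convert to polar: |V_total| = 119 V, ∠V_total = 52.2°.

V_total = 119∠52.2° V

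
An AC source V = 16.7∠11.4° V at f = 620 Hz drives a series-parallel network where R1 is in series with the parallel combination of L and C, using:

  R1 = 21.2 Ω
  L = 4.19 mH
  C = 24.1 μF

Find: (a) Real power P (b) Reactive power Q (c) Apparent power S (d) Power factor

Step 1 — Angular frequency: ω = 2π·f = 2π·620 = 3896 rad/s.
Step 2 — Component impedances:
  R1: Z = R = 21.2 Ω
  L: Z = jωL = j·3896·0.00419 = 0 + j16.32 Ω
  C: Z = 1/(jωC) = -j/(ω·C) = 0 - j10.65 Ω
Step 3 — Parallel branch: L || C = 1/(1/L + 1/C) = 0 - j30.66 Ω.
Step 4 — Series with R1: Z_total = R1 + (L || C) = 21.2 - j30.66 Ω = 37.27∠-55.3° Ω.
Step 5 — Source phasor: V = 16.7∠11.4° V = 16.37 + j3.301 V.
Step 6 — Current: I = V / Z = 0.177 + j0.4116 A = 0.448∠66.7° A.
Step 7 — Complex power: S = V·I* = 4.256 - j6.154 VA.
Step 8 — Real power: P = Re(S) = 4.256 W.
Step 9 — Reactive power: Q = Im(S) = -6.154 VAR.
Step 10 — Apparent power: |S| = 7.482 VA.
Step 11 — Power factor: PF = P/|S| = 0.5688 (leading).

(a) P = 4.256 W  (b) Q = -6.154 VAR  (c) S = 7.482 VA  (d) PF = 0.5688 (leading)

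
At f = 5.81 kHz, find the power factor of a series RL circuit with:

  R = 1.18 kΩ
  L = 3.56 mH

Step 1 — Angular frequency: ω = 2π·f = 2π·5810 = 3.651e+04 rad/s.
Step 2 — Component impedances:
  R: Z = R = 1180 Ω
  L: Z = jωL = j·3.651e+04·0.00356 = 0 + j130 Ω
Step 3 — Series combination: Z_total = R + L = 1180 + j130 Ω = 1187∠6.3° Ω.
Step 4 — Power factor: PF = cos(φ) = Re(Z)/|Z| = 1180/1187.1 = 0.994.
Step 5 — Type: Im(Z) = 130 ⇒ lagging (phase φ = 6.3°).

PF = 0.994 (lagging, φ = 6.3°)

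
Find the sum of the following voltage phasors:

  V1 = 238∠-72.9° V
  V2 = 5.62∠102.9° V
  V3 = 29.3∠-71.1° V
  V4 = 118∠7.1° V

Step 1 — Convert each phasor to rectangular form:
  V1 = 238·(cos(-72.9°) + j·sin(-72.9°)) = 69.98 - j227.5 V
  V2 = 5.62·(cos(102.9°) + j·sin(102.9°)) = -1.255 + j5.478 V
  V3 = 29.3·(cos(-71.1°) + j·sin(-71.1°)) = 9.491 - j27.72 V
  V4 = 118·(cos(7.1°) + j·sin(7.1°)) = 117.1 + j14.58 V
Step 2 — Sum components: V_total = 195.3 - j235.1 V.
Step 3 — Convert to polar: |V_total| = 305.7 V, ∠V_total = -50.3°.

V_total = 305.7∠-50.3° V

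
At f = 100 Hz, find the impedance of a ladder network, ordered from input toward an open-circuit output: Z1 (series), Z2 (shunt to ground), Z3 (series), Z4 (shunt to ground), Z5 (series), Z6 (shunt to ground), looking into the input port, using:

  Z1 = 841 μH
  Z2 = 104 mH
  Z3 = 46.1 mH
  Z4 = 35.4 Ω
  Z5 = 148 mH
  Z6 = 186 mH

Step 1 — Angular frequency: ω = 2π·f = 2π·100 = 628.3 rad/s.
Step 2 — Component impedances:
  Z1: Z = jωL = j·628.3·0.000841 = 0 + j0.5284 Ω
  Z2: Z = jωL = j·628.3·0.104 = 0 + j65.35 Ω
  Z3: Z = jωL = j·628.3·0.0461 = 0 + j28.97 Ω
  Z4: Z = R = 35.4 Ω
  Z5: Z = jωL = j·628.3·0.148 = 0 + j92.99 Ω
  Z6: Z = jωL = j·628.3·0.186 = 0 + j116.9 Ω
Step 3 — Ladder network (open output): work backward from the far end, alternating series and parallel combinations. Z_in = 13.11 + j27.73 Ω = 30.68∠64.7° Ω.

Z = 13.11 + j27.73 Ω = 30.68∠64.7° Ω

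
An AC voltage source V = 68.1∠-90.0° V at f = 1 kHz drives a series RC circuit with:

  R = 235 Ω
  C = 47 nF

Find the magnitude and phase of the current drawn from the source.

Step 1 — Angular frequency: ω = 2π·f = 2π·1000 = 6283 rad/s.
Step 2 — Component impedances:
  R: Z = R = 235 Ω
  C: Z = 1/(jωC) = -j/(ω·C) = 0 - j3386 Ω
Step 3 — Series combination: Z_total = R + C = 235 - j3386 Ω = 3394∠-86.0° Ω.
Step 4 — Source phasor: V = 68.1∠-90.0° V = 0 - j68.1 V.
Step 5 — Ohm's law: I = V / Z_total = (0 - j68.1) / (235 - j3386) = 0.02001 - j0.001389 A.
Step 6 — Convert to polar: |I| = 0.02006 A, ∠I = -4.0°.

I = 0.02006∠-4.0° A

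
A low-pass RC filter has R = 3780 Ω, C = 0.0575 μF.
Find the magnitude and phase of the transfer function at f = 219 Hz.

Step 1 — Angular frequency: ω = 2π·219 = 1376 rad/s.
Step 2 — Transfer function: H(jω) = 1/(1 + jωRC).
Step 3 — Denominator: 1 + jωRC = 1 + j·1376·3780·5.75e-08 = 1 + j0.2991.
Step 4 — H = 0.9179 - j0.2745.
Step 5 — Magnitude: |H| = 0.9581 (-0.4 dB); phase: φ = -16.7°.

|H| = 0.9581 (-0.4 dB), φ = -16.7°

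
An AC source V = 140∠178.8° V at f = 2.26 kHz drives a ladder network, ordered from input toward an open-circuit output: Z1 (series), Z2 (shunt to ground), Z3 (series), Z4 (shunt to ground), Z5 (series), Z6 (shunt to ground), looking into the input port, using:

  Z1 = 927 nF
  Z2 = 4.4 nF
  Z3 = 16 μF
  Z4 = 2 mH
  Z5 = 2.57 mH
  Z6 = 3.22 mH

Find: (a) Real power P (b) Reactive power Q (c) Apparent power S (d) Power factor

Step 1 — Angular frequency: ω = 2π·f = 2π·2260 = 1.42e+04 rad/s.
Step 2 — Component impedances:
  Z1: Z = 1/(jωC) = -j/(ω·C) = 0 - j75.97 Ω
  Z2: Z = 1/(jωC) = -j/(ω·C) = 0 - j1.601e+04 Ω
  Z3: Z = 1/(jωC) = -j/(ω·C) = 0 - j4.401 Ω
  Z4: Z = jωL = j·1.42e+04·0.002 = 0 + j28.4 Ω
  Z5: Z = jωL = j·1.42e+04·0.00257 = 0 + j36.49 Ω
  Z6: Z = jωL = j·1.42e+04·0.00322 = 0 + j45.72 Ω
Step 3 — Ladder network (open output): work backward from the far end, alternating series and parallel combinations. Z_in = 0 - j59.24 Ω = 59.24∠-90.0° Ω.
Step 4 — Source phasor: V = 140∠178.8° V = -140 + j2.932 V.
Step 5 — Current: I = V / Z = -0.04949 - j2.363 A = 2.363∠-91.2° A.
Step 6 — Complex power: S = V·I* = 0 - j330.8 VA.
Step 7 — Real power: P = Re(S) = 0 W.
Step 8 — Reactive power: Q = Im(S) = -330.8 VAR.
Step 9 — Apparent power: |S| = 330.8 VA.
Step 10 — Power factor: PF = P/|S| = 0 (leading).

(a) P = 0 W  (b) Q = -330.8 VAR  (c) S = 330.8 VA  (d) PF = 0 (leading)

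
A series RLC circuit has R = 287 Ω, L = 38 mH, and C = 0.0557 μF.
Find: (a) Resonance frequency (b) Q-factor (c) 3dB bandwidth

Step 1 — Resonance condition Im(Z)=0 gives ω₀ = 1/√(LC).
Step 2 — ω₀ = 1/√(0.038·5.57e-08) = 2.174e+04 rad/s.
Step 3 — f₀ = ω₀/(2π) = 3459 Hz.
Step 4 — Series Q: Q = ω₀L/R = 2.174e+04·0.038/287 = 2.878.
Step 5 — 3dB bandwidth: Δω = ω₀/Q = 7553 rad/s; BW = Δω/(2π) = 1202 Hz.

(a) f₀ = 3459 Hz  (b) Q = 2.878  (c) BW = 1202 Hz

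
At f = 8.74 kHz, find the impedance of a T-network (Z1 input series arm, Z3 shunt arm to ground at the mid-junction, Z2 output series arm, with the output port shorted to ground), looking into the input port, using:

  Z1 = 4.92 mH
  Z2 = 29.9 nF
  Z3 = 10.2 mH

Step 1 — Angular frequency: ω = 2π·f = 2π·8740 = 5.492e+04 rad/s.
Step 2 — Component impedances:
  Z1: Z = jωL = j·5.492e+04·0.00492 = 0 + j270.2 Ω
  Z2: Z = 1/(jωC) = -j/(ω·C) = 0 - j609 Ω
  Z3: Z = jωL = j·5.492e+04·0.0102 = 0 + j560.1 Ω
Step 3 — With the output port shorted to ground, the output series arm Z2 runs from the junction to ground; the shunt arm Z3 also runs from the junction to ground. They appear in parallel: Z3 || Z2 = 0 + j6977 Ω.
Step 4 — Series with input arm Z1: Z_in = Z1 + (Z3 || Z2) = 0 + j7247 Ω = 7247∠90.0° Ω.

Z = 0 + j7247 Ω = 7247∠90.0° Ω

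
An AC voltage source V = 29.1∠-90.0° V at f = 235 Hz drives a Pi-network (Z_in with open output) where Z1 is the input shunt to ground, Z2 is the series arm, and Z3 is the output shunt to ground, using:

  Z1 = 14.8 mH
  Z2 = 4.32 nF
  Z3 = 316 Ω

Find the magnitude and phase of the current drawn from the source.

Step 1 — Angular frequency: ω = 2π·f = 2π·235 = 1477 rad/s.
Step 2 — Component impedances:
  Z1: Z = jωL = j·1477·0.0148 = 0 + j21.85 Ω
  Z2: Z = 1/(jωC) = -j/(ω·C) = 0 - j1.568e+05 Ω
  Z3: Z = R = 316 Ω
Step 3 — With open output, the series arm Z2 and the output shunt Z3 appear in series to ground: Z2 + Z3 = 316 - j1.568e+05 Ω.
Step 4 — Parallel with input shunt Z1: Z_in = Z1 || (Z2 + Z3) = 6.142e-06 + j21.86 Ω = 21.86∠90.0° Ω.
Step 5 — Source phasor: V = 29.1∠-90.0° V = 0 - j29.1 V.
Step 6 — Ohm's law: I = V / Z_total = (0 - j29.1) / (6.142e-06 + j21.86) = -1.331 - j3.741e-07 A.
Step 7 — Convert to polar: |I| = 1.331 A, ∠I = -180.0°.

I = 1.331∠-180.0° A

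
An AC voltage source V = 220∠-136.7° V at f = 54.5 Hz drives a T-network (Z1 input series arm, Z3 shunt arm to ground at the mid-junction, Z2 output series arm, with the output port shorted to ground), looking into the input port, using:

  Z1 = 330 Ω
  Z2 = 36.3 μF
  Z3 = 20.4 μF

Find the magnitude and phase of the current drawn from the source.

Step 1 — Angular frequency: ω = 2π·f = 2π·54.5 = 342.4 rad/s.
Step 2 — Component impedances:
  Z1: Z = R = 330 Ω
  Z2: Z = 1/(jωC) = -j/(ω·C) = 0 - j80.45 Ω
  Z3: Z = 1/(jωC) = -j/(ω·C) = 0 - j143.2 Ω
Step 3 — With the output port shorted to ground, the output series arm Z2 runs from the junction to ground; the shunt arm Z3 also runs from the junction to ground. They appear in parallel: Z3 || Z2 = 0 - j51.5 Ω.
Step 4 — Series with input arm Z1: Z_in = Z1 + (Z3 || Z2) = 330 - j51.5 Ω = 334∠-8.9° Ω.
Step 5 — Source phasor: V = 220∠-136.7° V = -160.1 - j150.9 V.
Step 6 — Ohm's law: I = V / Z_total = (-160.1 - j150.9) / (330 - j51.5) = -0.404 - j0.5203 A.
Step 7 — Convert to polar: |I| = 0.6587 A, ∠I = -127.8°.

I = 0.6587∠-127.8° A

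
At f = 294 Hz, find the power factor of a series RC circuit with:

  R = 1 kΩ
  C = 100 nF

Step 1 — Angular frequency: ω = 2π·f = 2π·294 = 1847 rad/s.
Step 2 — Component impedances:
  R: Z = R = 1000 Ω
  C: Z = 1/(jωC) = -j/(ω·C) = 0 - j5413 Ω
Step 3 — Series combination: Z_total = R + C = 1000 - j5413 Ω = 5505∠-79.5° Ω.
Step 4 — Power factor: PF = cos(φ) = Re(Z)/|Z| = 1000/5505 = 0.1817.
Step 5 — Type: Im(Z) = -5413 ⇒ leading (phase φ = -79.5°).

PF = 0.1817 (leading, φ = -79.5°)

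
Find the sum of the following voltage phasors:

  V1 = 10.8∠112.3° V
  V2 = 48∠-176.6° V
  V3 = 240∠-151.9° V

Step 1 — Convert each phasor to rectangular form:
  V1 = 10.8·(cos(112.3°) + j·sin(112.3°)) = -4.098 + j9.992 V
  V2 = 48·(cos(-176.6°) + j·sin(-176.6°)) = -47.92 - j2.847 V
  V3 = 240·(cos(-151.9°) + j·sin(-151.9°)) = -211.7 - j113 V
Step 2 — Sum components: V_total = -263.7 - j105.9 V.
Step 3 — Convert to polar: |V_total| = 284.2 V, ∠V_total = -158.1°.

V_total = 284.2∠-158.1° V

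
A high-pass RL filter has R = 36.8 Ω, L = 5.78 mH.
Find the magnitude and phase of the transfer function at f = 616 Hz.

Step 1 — Angular frequency: ω = 2π·616 = 3870 rad/s.
Step 2 — Transfer function: H(jω) = jωL/(R + jωL).
Step 3 — Numerator jωL = j·22.37; denominator R + jωL = 36.8 + j22.37.
Step 4 — H = 0.2698 + j0.4439.
Step 5 — Magnitude: |H| = 0.5195 (-5.7 dB); phase: φ = 58.7°.

|H| = 0.5195 (-5.7 dB), φ = 58.7°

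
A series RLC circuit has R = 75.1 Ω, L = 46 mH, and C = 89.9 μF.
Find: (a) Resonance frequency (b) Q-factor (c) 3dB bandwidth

Step 1 — Resonance: ω₀ = 1/√(LC) = 1/√(0.046·8.99e-05) = 491.7 rad/s.
Step 2 — f₀ = ω₀/(2π) = 78.26 Hz.
Step 3 — Series Q: Q = ω₀L/R = 491.7·0.046/75.1 = 0.3012.
Step 4 — Bandwidth: Δω = ω₀/Q = 1633 rad/s; BW = Δω/(2π) = 259.8 Hz.

(a) f₀ = 78.26 Hz  (b) Q = 0.3012  (c) BW = 259.8 Hz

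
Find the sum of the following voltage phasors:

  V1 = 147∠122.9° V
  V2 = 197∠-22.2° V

Step 1 — Convert each phasor to rectangular form:
  V1 = 147·(cos(122.9°) + j·sin(122.9°)) = -79.85 + j123.4 V
  V2 = 197·(cos(-22.2°) + j·sin(-22.2°)) = 182.4 - j74.43 V
Step 2 — Sum components: V_total = 102.5 + j48.99 V.
Step 3 — Convert to polar: |V_total| = 113.7 V, ∠V_total = 25.5°.

V_total = 113.7∠25.5° V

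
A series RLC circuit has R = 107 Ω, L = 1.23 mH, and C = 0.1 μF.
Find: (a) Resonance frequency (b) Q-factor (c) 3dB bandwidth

Step 1 — Resonance: ω₀ = 1/√(LC) = 1/√(0.00123·1e-07) = 9.017e+04 rad/s.
Step 2 — f₀ = ω₀/(2π) = 1.435e+04 Hz.
Step 3 — Series Q: Q = ω₀L/R = 9.017e+04·0.00123/107 = 1.036.
Step 4 — Bandwidth: Δω = ω₀/Q = 8.699e+04 rad/s; BW = Δω/(2π) = 1.385e+04 Hz.

(a) f₀ = 1.435e+04 Hz  (b) Q = 1.036  (c) BW = 1.385e+04 Hz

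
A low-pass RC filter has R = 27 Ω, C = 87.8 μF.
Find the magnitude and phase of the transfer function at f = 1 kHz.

Step 1 — Angular frequency: ω = 2π·1000 = 6283 rad/s.
Step 2 — Transfer function: H(jω) = 1/(1 + jωRC).
Step 3 — Denominator: 1 + jωRC = 1 + j·6283·27·8.78e-05 = 1 + j14.89.
Step 4 — H = 0.004487 - j0.06684.
Step 5 — Magnitude: |H| = 0.06699 (-23.5 dB); phase: φ = -86.2°.

|H| = 0.06699 (-23.5 dB), φ = -86.2°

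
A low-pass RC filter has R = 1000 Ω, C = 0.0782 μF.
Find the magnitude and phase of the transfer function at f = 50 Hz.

Step 1 — Angular frequency: ω = 2π·50 = 314.2 rad/s.
Step 2 — Transfer function: H(jω) = 1/(1 + jωRC).
Step 3 — Denominator: 1 + jωRC = 1 + j·314.2·1000·7.82e-08 = 1 + j0.02457.
Step 4 — H = 0.9994 - j0.02455.
Step 5 — Magnitude: |H| = 0.9997 (-0.0 dB); phase: φ = -1.4°.

|H| = 0.9997 (-0.0 dB), φ = -1.4°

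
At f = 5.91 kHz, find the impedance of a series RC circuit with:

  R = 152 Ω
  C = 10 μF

Step 1 — Angular frequency: ω = 2π·f = 2π·5910 = 3.713e+04 rad/s.
Step 2 — Component impedances:
  R: Z = R = 152 Ω
  C: Z = 1/(jωC) = -j/(ω·C) = 0 - j2.693 Ω
Step 3 — Series combination: Z_total = R + C = 152 - j2.693 Ω = 152∠-1.0° Ω.

Z = 152 - j2.693 Ω = 152∠-1.0° Ω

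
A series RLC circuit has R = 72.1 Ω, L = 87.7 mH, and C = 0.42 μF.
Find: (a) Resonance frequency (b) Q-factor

Step 1 — Resonance condition Im(Z)=0 gives ω₀ = 1/√(LC).
Step 2 — ω₀ = 1/√(0.0877·4.2e-07) = 5210 rad/s.
Step 3 — f₀ = ω₀/(2π) = 829.3 Hz.
Step 4 — Series Q: Q = ω₀L/R = 5210·0.0877/72.1 = 6.338.

(a) f₀ = 829.3 Hz  (b) Q = 6.338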